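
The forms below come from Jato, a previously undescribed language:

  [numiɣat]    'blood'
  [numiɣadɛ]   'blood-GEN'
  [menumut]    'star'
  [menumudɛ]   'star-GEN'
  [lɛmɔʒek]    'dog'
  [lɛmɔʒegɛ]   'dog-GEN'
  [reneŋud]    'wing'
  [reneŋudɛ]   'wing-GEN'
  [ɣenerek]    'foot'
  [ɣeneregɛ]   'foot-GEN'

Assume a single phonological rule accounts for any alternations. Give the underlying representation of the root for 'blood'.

The stem for 'blood' ends in [t] in [numiɣat] but [d] in [numiɣadɛ].
But 'wing' keeps [d] in both environments ([reneŋud], [reneŋudɛ]), so there is no rule changing /d/ to [t] in isolation.
The alternation reflects intervocalic voicing: voiceless stops become voiced between vowels. /t/ is underlying.

/numiɣat/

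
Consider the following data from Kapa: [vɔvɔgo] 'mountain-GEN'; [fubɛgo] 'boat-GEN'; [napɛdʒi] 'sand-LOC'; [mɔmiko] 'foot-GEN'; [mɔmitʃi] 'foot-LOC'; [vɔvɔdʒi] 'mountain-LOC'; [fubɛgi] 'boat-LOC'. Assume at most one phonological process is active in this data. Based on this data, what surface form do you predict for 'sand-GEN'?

The root 'mountain' surfaces as [vɔvɔdʒi] and [vɔvɔgo], with a stem-final [dʒ] ~ [g] alternation.
But 'boat' keeps [g] in both environments ([fubɛgi], [fubɛgo]), so there is no rule changing /g/ to [dʒ] before the LOC suffix.
So /dʒ/ is underlying, and a rule of depalatalization — palato-alveolar /tʃ/ and /dʒ/ become [k] and [g] when no front vowel follows — gives [g].
The one attested form of 'sand', [napɛdʒi], shows underlying /napɛdʒ/. Applying the same rule when no front vowel follows gives [napɛgo].

[napɛgo]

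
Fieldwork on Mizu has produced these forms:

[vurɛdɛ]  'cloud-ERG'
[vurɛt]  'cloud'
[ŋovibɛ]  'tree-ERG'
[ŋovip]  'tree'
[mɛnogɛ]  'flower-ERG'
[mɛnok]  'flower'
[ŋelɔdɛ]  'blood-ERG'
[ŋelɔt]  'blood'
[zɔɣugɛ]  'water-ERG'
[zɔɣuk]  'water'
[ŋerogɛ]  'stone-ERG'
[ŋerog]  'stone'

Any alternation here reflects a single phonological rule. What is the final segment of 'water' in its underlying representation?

The root 'water' surfaces as [zɔɣugɛ] and [zɔɣuk], with a stem-final [g] ~ [k] alternation.
If /g/ were underlying and a rule turned it into [k] in isolation, 'stone' would also alternate; but it has [g] in both [ŋerogɛ] and [ŋerog].
Therefore /k/ is basic and [g] is derived by intervocalic voicing (voiceless stops become voiced between vowels).

/k/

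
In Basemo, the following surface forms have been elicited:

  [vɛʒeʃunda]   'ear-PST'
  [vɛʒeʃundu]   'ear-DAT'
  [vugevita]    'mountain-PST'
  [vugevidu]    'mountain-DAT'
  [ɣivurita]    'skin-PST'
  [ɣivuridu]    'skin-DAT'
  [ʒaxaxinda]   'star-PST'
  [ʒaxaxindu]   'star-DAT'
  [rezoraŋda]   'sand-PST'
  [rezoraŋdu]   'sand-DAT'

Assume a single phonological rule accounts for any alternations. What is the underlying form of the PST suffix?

The PST suffix surfaces as [-da] and [-ta], depending on the final segment of the stem.
The DAT suffix, which begins with [d], is invariant after every stem; so [d] is not altered by any rule here.
So the underlying form is /-ta/, and voiceless stops become voiced after a nasal.

/-ta/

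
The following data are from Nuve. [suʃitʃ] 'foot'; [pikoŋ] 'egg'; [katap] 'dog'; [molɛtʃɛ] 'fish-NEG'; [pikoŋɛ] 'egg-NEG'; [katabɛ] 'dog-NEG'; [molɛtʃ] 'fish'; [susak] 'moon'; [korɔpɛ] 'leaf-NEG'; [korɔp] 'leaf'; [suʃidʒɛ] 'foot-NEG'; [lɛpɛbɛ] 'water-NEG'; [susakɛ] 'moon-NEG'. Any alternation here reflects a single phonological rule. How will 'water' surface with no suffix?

'dog' shows [p] ~ [b] at the end of the stem ([katap] vs [katabɛ]).
The stem 'leaf' ([korɔp], [korɔpɛ]) shows [p] unchanged in both environments, so [p] cannot be basic with [b] derived before the NEG suffix.
The alternation reflects word-final obstruent devoicing: voiced obstruents become voiceless word-finally. /b/ is underlying.
The one attested form of 'water', [lɛpɛbɛ], shows underlying /lɛpɛb/. Applying the same rule word-finally gives [lɛpɛp].

[lɛpɛp]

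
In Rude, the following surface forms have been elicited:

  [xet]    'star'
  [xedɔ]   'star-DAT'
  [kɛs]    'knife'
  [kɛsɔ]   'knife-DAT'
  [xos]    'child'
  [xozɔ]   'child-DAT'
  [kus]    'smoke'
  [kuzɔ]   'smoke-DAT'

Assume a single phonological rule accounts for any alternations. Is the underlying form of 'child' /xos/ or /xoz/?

/xoz/

'child' shows [s] ~ [z] at the end of the stem ([xos] vs [xozɔ]).
Compare 'knife', with invariant [s] in [kɛs] and [kɛsɔ]: an analysis with underlying /s/ and a rule producing [z] before the DAT suffix would wrongly predict alternation here too.
The alternation reflects word-final obstruent devoicing: voiced obstruents become voiceless word-finally. /z/ is underlying.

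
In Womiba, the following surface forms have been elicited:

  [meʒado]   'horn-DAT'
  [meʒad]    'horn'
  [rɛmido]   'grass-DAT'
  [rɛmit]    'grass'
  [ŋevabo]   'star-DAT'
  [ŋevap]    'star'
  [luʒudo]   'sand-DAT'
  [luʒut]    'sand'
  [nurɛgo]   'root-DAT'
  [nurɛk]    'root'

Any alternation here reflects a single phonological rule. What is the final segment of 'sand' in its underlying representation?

/t/

In [luʒudo] and [luʒut] the final segment of 'sand' alternates: [d] ~ [t].
If /d/ were underlying and a rule turned it into [t] in isolation, 'horn' would also alternate; but it has [d] in both [meʒado] and [meʒad].
So /t/ is underlying, and a rule of intervocalic voicing — voiceless stops become voiced between vowels — gives [d].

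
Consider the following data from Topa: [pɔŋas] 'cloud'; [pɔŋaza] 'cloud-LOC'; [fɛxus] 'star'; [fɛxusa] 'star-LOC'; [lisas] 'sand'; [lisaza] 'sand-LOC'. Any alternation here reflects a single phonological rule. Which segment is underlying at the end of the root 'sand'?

/z/

In [lisas] and [lisaza] the final segment of 'sand' alternates: [s] ~ [z].
The stem 'star' ([fɛxus], [fɛxusa]) shows [s] unchanged in both environments, so [s] cannot be basic with [z] derived before the LOC suffix.
The alternation reflects word-final obstruent devoicing: voiced obstruents become voiceless word-finally. /z/ is underlying.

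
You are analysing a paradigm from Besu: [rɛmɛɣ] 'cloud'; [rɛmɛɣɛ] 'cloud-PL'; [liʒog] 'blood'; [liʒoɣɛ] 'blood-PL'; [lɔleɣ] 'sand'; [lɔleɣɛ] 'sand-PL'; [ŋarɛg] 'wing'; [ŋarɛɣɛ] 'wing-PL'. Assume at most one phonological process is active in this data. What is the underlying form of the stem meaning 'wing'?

The root 'wing' surfaces as [ŋarɛg] and [ŋarɛɣɛ], with a stem-final [g] ~ [ɣ] alternation.
The stem 'cloud' ([rɛmɛɣ], [rɛmɛɣɛ]) shows [ɣ] unchanged in both environments, so [ɣ] cannot be basic with [g] derived in isolation.
Therefore /g/ is basic and [ɣ] is derived by intervocalic spirantization (voiced stops become fricatives between vowels).

/ŋarɛg/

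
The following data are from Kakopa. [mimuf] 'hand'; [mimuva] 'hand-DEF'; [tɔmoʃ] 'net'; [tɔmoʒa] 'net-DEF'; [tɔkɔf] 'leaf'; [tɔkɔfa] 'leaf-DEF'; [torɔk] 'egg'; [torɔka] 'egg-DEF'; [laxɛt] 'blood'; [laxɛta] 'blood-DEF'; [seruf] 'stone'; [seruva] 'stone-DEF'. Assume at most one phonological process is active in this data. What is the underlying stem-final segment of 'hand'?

In [mimuf] and [mimuva] the final segment of 'hand' alternates: [f] ~ [v].
Compare 'leaf', with invariant [f] in [tɔkɔf] and [tɔkɔfa]: an analysis with underlying /f/ and a rule producing [v] before the DEF suffix would wrongly predict alternation here too.
The alternation reflects word-final obstruent devoicing: voiced obstruents become voiceless word-finally. /v/ is underlying.

/v/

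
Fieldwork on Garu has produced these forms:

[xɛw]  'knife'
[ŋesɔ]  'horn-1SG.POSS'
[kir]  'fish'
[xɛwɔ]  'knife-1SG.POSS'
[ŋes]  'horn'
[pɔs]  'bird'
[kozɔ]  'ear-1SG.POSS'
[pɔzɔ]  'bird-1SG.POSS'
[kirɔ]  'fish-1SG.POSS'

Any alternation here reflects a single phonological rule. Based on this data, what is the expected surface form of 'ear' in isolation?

[kos]

The root 'bird' surfaces as [pɔs] and [pɔzɔ], with a stem-final [s] ~ [z] alternation.
Compare 'horn', with invariant [s] in [ŋes] and [ŋesɔ]: an analysis with underlying /s/ and a rule producing [z] before the 1SG.POSS suffix would wrongly predict alternation here too.
Therefore /z/ is basic and [s] is derived by word-final obstruent devoicing (voiced obstruents become voiceless word-finally).
From [kozɔ] the stem 'ear' is /koz/; word-finally this yields [kos].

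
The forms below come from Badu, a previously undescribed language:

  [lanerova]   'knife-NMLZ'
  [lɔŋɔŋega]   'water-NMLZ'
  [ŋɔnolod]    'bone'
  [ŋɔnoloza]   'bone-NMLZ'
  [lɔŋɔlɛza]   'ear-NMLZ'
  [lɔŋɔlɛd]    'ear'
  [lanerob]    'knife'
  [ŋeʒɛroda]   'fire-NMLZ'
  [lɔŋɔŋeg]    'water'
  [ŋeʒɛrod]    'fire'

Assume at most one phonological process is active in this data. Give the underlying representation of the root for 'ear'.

The stem for 'ear' ends in [z] in [lɔŋɔlɛza] but [d] in [lɔŋɔlɛd].
Compare 'fire', with invariant [d] in [ŋeʒɛroda] and [ŋeʒɛrod]: an analysis with underlying /d/ and a rule producing [z] before the NMLZ suffix would wrongly predict alternation here too.
So /z/ is underlying, and a rule of word-final hardening — voiced fricatives become stops word-finally — gives [d].

/lɔŋɔlɛz/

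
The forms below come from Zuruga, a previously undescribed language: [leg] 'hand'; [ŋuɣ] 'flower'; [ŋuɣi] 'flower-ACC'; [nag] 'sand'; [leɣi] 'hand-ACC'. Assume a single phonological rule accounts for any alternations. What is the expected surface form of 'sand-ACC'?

'hand' shows [g] ~ [ɣ] at the end of the stem ([leg] vs [leɣi]).
If /ɣ/ were underlying and a rule turned it into [g] in isolation, 'flower' would also alternate; but it has [ɣ] in both [ŋuɣ] and [ŋuɣi].
So /g/ is underlying, and a rule of intervocalic spirantization — voiced stops become fricatives between vowels — gives [ɣ].
The one attested form of 'sand', [nag], shows underlying /nag/. Applying the same rule between vowels gives [naɣi].

[naɣi]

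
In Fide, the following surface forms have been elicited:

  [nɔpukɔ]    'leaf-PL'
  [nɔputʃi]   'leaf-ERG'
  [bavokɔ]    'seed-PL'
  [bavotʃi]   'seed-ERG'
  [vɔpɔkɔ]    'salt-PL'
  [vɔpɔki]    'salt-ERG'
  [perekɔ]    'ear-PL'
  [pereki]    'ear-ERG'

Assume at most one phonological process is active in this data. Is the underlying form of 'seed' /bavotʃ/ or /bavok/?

/bavotʃ/

In [bavokɔ] and [bavotʃi] the final segment of 'seed' alternates: [k] ~ [tʃ].
Compare 'ear', with invariant [k] in [perekɔ] and [pereki]: an analysis with underlying /k/ and a rule producing [tʃ] before the ERG suffix would wrongly predict alternation here too.
The alternation reflects depalatalization: palato-alveolar /tʃ/ becomes [k] when no front vowel follows. /tʃ/ is underlying.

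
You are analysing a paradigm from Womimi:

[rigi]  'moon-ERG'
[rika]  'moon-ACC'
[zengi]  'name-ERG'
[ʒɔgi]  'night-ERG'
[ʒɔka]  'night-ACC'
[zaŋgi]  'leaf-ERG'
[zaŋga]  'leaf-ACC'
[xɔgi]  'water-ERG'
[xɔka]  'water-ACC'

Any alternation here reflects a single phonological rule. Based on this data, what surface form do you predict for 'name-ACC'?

The ACC suffix surfaces as [-ga] and [-ka], depending on the final segment of the stem.
The ERG suffix, which begins with [g], is invariant after every stem; so [g] is not altered by any rule here.
The ACC suffix is therefore /-ka/ underlyingly, with post-nasal voicing: voiceless stops become voiced after a nasal.
After 'name', which ends in a nasal, the suffix surfaces as [-ga], giving [zenga].

[zenga]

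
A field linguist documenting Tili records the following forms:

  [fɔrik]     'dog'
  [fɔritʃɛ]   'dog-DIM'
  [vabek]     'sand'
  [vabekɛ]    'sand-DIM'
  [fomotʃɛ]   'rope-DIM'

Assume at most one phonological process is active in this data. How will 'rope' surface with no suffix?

[fomok]

'dog' shows [k] ~ [tʃ] at the end of the stem ([fɔrik] vs [fɔritʃɛ]).
The stem 'sand' ([vabek], [vabekɛ]) shows [k] unchanged in both environments, so [k] cannot be basic with [tʃ] derived before the DIM suffix.
The underlying segment must be /tʃ/; palato-alveolar /tʃ/ becomes [k] when no front vowel follows, yielding [k] there.
From [fomotʃɛ] the stem 'rope' is /fomotʃ/; when no front vowel follows this yields [fomok].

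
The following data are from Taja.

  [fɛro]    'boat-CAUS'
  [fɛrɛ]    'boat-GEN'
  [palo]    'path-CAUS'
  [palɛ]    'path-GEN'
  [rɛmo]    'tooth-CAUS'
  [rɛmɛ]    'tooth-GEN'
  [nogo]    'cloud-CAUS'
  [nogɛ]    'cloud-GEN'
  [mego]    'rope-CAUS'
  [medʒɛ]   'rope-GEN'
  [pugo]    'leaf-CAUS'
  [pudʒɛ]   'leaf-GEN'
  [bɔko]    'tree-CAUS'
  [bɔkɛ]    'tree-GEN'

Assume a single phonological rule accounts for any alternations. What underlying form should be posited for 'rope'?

/medʒ/

The root 'rope' surfaces as [mego] and [medʒɛ], with a stem-final [g] ~ [dʒ] alternation.
But 'cloud' keeps [g] in both environments ([nogo], [nogɛ]), so there is no rule changing /g/ to [dʒ] before the GEN suffix.
The underlying segment must be /dʒ/; palato-alveolar /dʒ/ becomes [g] when no front vowel follows, yielding [g] there.
Hence 'rope' is /medʒ/ underlyingly.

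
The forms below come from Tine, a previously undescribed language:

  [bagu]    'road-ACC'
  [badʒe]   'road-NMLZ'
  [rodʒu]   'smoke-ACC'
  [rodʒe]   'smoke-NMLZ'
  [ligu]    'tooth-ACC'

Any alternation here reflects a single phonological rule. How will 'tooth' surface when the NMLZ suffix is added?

[lidʒe]

The root 'road' surfaces as [bagu] and [badʒe], with a stem-final [g] ~ [dʒ] alternation.
But 'smoke' keeps [dʒ] in both environments ([rodʒu], [rodʒe]), so there is no rule changing /dʒ/ to [g] before the ACC suffix.
Therefore /g/ is basic and [dʒ] is derived by palatalization before a front vowel (/g/ becomes palato-alveolar [dʒ] before a front vowel).
From [ligu] the stem 'tooth' is /lig/; before a front vowel this yields [lidʒe].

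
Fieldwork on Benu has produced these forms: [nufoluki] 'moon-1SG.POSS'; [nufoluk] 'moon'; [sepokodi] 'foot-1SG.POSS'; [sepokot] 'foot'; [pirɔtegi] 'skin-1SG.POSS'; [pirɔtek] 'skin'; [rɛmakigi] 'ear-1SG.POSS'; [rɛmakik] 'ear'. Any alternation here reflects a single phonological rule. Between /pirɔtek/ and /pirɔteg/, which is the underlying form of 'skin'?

'skin' shows [g] ~ [k] at the end of the stem ([pirɔtegi] vs [pirɔtek]).
If /k/ were underlying and a rule turned it into [g] before the 1SG.POSS suffix, 'moon' would also alternate; but it has [k] in both [nufoluki] and [nufoluk].
The underlying segment must be /g/; voiced obstruents become voiceless word-finally, yielding [k] there.

/pirɔteg/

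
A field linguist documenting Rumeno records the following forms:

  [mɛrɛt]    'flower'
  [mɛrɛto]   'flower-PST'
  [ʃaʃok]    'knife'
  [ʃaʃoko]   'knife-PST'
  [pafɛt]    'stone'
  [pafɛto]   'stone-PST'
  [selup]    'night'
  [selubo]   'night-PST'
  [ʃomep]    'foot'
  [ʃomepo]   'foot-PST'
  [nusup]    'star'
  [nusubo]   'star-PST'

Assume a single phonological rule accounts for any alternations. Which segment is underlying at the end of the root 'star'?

'star' shows [p] ~ [b] at the end of the stem ([nusup] vs [nusubo]).
But 'foot' keeps [p] in both environments ([ʃomep], [ʃomepo]), so there is no rule changing /p/ to [b] before the PST suffix.
Therefore /b/ is basic and [p] is derived by word-final obstruent devoicing (voiced obstruents become voiceless word-finally).

/b/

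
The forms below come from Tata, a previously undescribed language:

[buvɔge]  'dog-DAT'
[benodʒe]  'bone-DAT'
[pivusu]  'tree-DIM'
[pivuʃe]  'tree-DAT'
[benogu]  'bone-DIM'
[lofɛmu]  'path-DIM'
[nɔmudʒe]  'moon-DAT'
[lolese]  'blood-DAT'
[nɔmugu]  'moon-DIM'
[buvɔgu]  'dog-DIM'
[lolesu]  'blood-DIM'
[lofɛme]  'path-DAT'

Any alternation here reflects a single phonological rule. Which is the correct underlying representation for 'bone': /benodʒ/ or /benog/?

/benodʒ/

The stem for 'bone' ends in [g] in [benogu] but [dʒ] in [benodʒe].
But 'dog' keeps [g] in both environments ([buvɔgu], [buvɔge]), so there is no rule changing /g/ to [dʒ] before the DAT suffix.
The underlying segment must be /dʒ/; palato-alveolar /dʒ/ and /ʃ/ become [g] and [s] when no front vowel follows, yielding [g] there.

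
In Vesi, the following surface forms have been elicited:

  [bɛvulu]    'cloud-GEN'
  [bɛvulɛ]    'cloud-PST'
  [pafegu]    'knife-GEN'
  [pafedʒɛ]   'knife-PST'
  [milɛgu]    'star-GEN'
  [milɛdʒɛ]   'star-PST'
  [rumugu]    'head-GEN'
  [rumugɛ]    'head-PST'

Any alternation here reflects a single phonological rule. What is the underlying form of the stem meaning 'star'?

The root 'star' surfaces as [milɛgu] and [milɛdʒɛ], with a stem-final [g] ~ [dʒ] alternation.
The stem 'head' ([rumugu], [rumugɛ]) shows [g] unchanged in both environments, so [g] cannot be basic with [dʒ] derived before the PST suffix.
The underlying segment must be /dʒ/; palato-alveolar /dʒ/ becomes [g] when no front vowel follows, yielding [g] there.
So 'star' = /milɛdʒ/.

/milɛdʒ/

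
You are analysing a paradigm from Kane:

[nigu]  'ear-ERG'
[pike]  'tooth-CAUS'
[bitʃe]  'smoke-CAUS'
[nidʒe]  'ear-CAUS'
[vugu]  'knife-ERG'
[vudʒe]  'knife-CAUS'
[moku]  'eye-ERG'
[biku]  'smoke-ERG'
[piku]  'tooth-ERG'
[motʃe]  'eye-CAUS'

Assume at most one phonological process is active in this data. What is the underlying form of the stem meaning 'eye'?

/motʃ/

In [motʃe] and [moku] the final segment of 'eye' alternates: [tʃ] ~ [k].
If /k/ were underlying and a rule turned it into [tʃ] before the CAUS suffix, 'tooth' would also alternate; but it has [k] in both [pike] and [piku].
The underlying segment must be /tʃ/; palato-alveolar /tʃ/ and /dʒ/ become [k] and [g] when no front vowel follows, yielding [k] there.
The underlying form of 'eye' is therefore /motʃ/.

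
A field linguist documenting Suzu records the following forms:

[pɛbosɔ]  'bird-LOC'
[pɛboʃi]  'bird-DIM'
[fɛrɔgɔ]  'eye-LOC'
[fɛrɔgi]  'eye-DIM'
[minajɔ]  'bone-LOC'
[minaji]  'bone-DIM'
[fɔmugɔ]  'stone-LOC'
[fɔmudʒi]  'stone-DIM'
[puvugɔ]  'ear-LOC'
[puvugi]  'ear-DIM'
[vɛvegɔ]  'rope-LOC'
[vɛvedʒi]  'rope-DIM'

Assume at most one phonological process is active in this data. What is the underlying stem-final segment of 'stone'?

/dʒ/

In [fɔmugɔ] and [fɔmudʒi] the final segment of 'stone' alternates: [g] ~ [dʒ].
The stem 'ear' ([puvugɔ], [puvugi]) shows [g] unchanged in both environments, so [g] cannot be basic with [dʒ] derived before the DIM suffix.
So /dʒ/ is underlying, and a rule of depalatalization — palato-alveolar /dʒ/ and /ʃ/ become [g] and [s] when no front vowel follows — gives [g].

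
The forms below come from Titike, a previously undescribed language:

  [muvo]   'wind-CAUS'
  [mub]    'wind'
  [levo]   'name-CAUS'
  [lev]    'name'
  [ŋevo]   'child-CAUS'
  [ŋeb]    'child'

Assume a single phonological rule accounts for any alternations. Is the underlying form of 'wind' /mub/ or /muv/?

/mub/

The stem for 'wind' ends in [v] in [muvo] but [b] in [mub].
If /v/ were underlying and a rule turned it into [b] in isolation, 'name' would also alternate; but it has [v] in both [levo] and [lev].
Therefore /b/ is basic and [v] is derived by intervocalic spirantization (voiced stops become fricatives between vowels).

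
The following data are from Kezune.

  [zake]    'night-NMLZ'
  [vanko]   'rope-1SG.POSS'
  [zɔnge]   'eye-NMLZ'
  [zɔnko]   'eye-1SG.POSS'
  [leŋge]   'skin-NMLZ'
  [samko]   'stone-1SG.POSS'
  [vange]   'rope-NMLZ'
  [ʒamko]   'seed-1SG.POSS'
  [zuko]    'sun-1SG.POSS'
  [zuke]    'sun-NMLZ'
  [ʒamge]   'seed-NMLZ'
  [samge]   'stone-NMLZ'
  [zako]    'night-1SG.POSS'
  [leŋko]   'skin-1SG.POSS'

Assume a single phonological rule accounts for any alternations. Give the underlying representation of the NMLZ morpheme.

/-ge/

The NMLZ morpheme has two allomorphs, [-ge] and [-ke].
The 1SG.POSS suffix, which begins with [k], is invariant after every stem; so [k] is not altered by any rule here.
So the underlying form is /-ge/, and voiced stops become voiceless after a vowel.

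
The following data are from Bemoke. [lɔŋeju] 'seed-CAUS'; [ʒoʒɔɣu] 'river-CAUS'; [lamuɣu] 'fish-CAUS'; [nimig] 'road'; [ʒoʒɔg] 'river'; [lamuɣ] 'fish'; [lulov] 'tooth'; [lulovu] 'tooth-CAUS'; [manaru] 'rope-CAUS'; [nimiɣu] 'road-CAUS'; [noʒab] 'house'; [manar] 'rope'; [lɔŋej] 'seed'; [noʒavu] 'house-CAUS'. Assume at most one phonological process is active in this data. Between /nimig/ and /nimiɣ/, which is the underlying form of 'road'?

/nimig/

In [nimiɣu] and [nimig] the final segment of 'road' alternates: [ɣ] ~ [g].
Compare 'fish', with invariant [ɣ] in [lamuɣu] and [lamuɣ]: an analysis with underlying /ɣ/ and a rule producing [g] in isolation would wrongly predict alternation here too.
So /g/ is underlying, and a rule of intervocalic spirantization — voiced stops become fricatives between vowels — gives [ɣ].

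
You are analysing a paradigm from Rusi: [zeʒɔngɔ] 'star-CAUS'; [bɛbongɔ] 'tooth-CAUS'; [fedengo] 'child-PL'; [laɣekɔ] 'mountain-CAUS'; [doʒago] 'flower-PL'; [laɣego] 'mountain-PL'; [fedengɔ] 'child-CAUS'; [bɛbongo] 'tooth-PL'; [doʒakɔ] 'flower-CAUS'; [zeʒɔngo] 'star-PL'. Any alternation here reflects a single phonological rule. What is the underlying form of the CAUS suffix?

/-kɔ/

The CAUS morpheme has two allomorphs, [-gɔ] and [-kɔ].
The PL suffix, which begins with [g], is invariant after every stem; so [g] is not altered by any rule here.
The CAUS suffix is therefore /-kɔ/ underlyingly, with post-nasal voicing: voiceless stops become voiced after a nasal.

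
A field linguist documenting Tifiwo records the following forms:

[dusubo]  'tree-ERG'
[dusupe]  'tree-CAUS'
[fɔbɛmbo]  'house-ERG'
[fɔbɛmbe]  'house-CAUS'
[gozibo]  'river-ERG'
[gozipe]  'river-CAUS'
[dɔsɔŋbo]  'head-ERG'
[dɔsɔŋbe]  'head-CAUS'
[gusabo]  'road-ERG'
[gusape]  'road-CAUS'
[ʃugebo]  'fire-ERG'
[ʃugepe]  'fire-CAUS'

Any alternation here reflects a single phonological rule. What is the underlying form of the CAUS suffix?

The CAUS morpheme has two allomorphs, [-be] and [-pe].
The ERG suffix, which begins with [b], is invariant after every stem; so [b] is not altered by any rule here.
So the underlying form is /-pe/, and voiceless stops become voiced after a nasal.

/-pe/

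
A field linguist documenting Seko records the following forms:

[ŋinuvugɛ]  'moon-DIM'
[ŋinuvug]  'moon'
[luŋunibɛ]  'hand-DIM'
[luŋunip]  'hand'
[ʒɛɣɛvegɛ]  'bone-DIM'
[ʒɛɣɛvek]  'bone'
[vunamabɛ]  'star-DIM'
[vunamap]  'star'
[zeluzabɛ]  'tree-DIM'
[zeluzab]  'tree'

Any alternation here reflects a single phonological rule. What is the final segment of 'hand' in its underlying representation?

/p/

'hand' shows [b] ~ [p] at the end of the stem ([luŋunibɛ] vs [luŋunip]).
The stem 'tree' ([zeluzabɛ], [zeluzab]) shows [b] unchanged in both environments, so [b] cannot be basic with [p] derived in isolation.
The alternation reflects intervocalic voicing: voiceless stops become voiced between vowels. /p/ is underlying.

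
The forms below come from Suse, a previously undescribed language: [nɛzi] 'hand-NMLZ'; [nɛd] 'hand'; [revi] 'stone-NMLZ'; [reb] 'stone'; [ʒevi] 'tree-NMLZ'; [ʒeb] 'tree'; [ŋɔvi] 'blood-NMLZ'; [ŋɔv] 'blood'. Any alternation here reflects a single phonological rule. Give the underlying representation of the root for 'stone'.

In [revi] and [reb] the final segment of 'stone' alternates: [v] ~ [b].
Compare 'blood', with invariant [v] in [ŋɔvi] and [ŋɔv]: an analysis with underlying /v/ and a rule producing [b] in isolation would wrongly predict alternation here too.
The alternation reflects intervocalic spirantization: voiced stops become fricatives between vowels. /b/ is underlying.
The underlying form of 'stone' is therefore /reb/.

/reb/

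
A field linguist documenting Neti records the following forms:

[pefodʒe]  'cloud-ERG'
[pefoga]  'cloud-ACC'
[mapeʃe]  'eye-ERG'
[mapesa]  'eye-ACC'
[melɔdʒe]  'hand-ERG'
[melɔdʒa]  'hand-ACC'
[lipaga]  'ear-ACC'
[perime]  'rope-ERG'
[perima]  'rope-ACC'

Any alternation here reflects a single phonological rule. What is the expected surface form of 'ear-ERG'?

[lipadʒe]

The root 'cloud' surfaces as [pefodʒe] and [pefoga], with a stem-final [dʒ] ~ [g] alternation.
But 'hand' keeps [dʒ] in both environments ([melɔdʒe], [melɔdʒa]), so there is no rule changing /dʒ/ to [g] before the ACC suffix.
Therefore /g/ is basic and [dʒ] is derived by palatalization before a front vowel (/g/ and /s/ become palato-alveolar [dʒ] and [ʃ] before a front vowel).
From [lipaga] the stem 'ear' is /lipag/; before a front vowel this yields [lipadʒe].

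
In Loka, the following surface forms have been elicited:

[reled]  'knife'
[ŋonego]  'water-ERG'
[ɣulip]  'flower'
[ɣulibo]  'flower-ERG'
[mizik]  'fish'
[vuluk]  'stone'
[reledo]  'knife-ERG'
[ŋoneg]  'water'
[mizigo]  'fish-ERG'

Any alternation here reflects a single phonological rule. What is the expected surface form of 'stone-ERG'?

'fish' shows [g] ~ [k] at the end of the stem ([mizigo] vs [mizik]).
The stem 'water' ([ŋonego], [ŋoneg]) shows [g] unchanged in both environments, so [g] cannot be basic with [k] derived in isolation.
The alternation reflects intervocalic voicing: voiceless stops become voiced between vowels. /k/ is underlying.
From [vuluk] the stem 'stone' is /vuluk/; between vowels this yields [vulugo].

[vulugo]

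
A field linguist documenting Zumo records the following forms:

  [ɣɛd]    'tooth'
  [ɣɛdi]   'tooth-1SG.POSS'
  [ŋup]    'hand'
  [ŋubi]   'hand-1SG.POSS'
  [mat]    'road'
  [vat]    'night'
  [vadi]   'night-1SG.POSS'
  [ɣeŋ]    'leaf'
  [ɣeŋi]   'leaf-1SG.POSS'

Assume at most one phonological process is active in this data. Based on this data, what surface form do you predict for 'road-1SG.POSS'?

The root 'night' surfaces as [vat] and [vadi], with a stem-final [t] ~ [d] alternation.
Compare 'tooth', with invariant [d] in [ɣɛd] and [ɣɛdi]: an analysis with underlying /d/ and a rule producing [t] in isolation would wrongly predict alternation here too.
The alternation reflects intervocalic voicing: voiceless stops become voiced between vowels. /t/ is underlying.
The one attested form of 'road', [mat], shows underlying /mat/. Applying the same rule between vowels gives [madi].

[madi]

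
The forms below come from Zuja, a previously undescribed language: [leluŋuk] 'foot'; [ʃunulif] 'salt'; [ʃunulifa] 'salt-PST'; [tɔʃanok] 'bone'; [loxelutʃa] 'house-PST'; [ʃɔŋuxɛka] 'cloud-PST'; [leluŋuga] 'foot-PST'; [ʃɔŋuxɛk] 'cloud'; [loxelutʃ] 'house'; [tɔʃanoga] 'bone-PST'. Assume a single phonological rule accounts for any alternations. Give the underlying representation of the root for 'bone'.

/tɔʃanog/

'bone' shows [g] ~ [k] at the end of the stem ([tɔʃanoga] vs [tɔʃanok]).
The stem 'cloud' ([ʃɔŋuxɛka], [ʃɔŋuxɛk]) shows [k] unchanged in both environments, so [k] cannot be basic with [g] derived before the PST suffix.
So /g/ is underlying, and a rule of word-final obstruent devoicing — voiced obstruents become voiceless word-finally — gives [k].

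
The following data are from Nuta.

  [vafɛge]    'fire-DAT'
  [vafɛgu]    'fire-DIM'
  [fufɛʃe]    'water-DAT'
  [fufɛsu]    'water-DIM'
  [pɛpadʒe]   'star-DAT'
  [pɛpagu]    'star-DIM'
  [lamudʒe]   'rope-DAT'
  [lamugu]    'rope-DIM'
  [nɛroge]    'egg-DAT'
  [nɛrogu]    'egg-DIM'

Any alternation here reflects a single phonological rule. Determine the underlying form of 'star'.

'star' shows [dʒ] ~ [g] at the end of the stem ([pɛpadʒe] vs [pɛpagu]).
But 'fire' keeps [g] in both environments ([vafɛge], [vafɛgu]), so there is no rule changing /g/ to [dʒ] before the DAT suffix.
Therefore /dʒ/ is basic and [g] is derived by depalatalization (palato-alveolar /dʒ/ and /ʃ/ become [g] and [s] when no front vowel follows).

/pɛpadʒ/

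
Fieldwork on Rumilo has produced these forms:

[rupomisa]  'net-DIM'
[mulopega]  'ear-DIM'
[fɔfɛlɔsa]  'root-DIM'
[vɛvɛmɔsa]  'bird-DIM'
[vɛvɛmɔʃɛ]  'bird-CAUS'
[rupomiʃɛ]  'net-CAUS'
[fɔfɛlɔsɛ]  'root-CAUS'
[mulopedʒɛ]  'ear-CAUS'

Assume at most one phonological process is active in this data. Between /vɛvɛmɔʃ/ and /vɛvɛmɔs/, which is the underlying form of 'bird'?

/vɛvɛmɔʃ/

In [vɛvɛmɔʃɛ] and [vɛvɛmɔsa] the final segment of 'bird' alternates: [ʃ] ~ [s].
But 'root' keeps [s] in both environments ([fɔfɛlɔsɛ], [fɔfɛlɔsa]), so there is no rule changing /s/ to [ʃ] before the CAUS suffix.
So /ʃ/ is underlying, and a rule of depalatalization — palato-alveolar /dʒ/ and /ʃ/ become [g] and [s] when no front vowel follows — gives [s].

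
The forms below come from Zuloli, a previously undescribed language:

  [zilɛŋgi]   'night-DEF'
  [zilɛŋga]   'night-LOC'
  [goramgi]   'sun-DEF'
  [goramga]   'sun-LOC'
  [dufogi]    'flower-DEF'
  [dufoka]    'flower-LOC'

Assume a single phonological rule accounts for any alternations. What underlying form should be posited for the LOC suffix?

/-ka/

The LOC suffix surfaces as [-ga] and [-ka], depending on the final segment of the stem.
The DEF suffix, which begins with [g], is invariant after every stem; so [g] is not altered by any rule here.
So the underlying form is /-ka/, and voiceless stops become voiced after a nasal.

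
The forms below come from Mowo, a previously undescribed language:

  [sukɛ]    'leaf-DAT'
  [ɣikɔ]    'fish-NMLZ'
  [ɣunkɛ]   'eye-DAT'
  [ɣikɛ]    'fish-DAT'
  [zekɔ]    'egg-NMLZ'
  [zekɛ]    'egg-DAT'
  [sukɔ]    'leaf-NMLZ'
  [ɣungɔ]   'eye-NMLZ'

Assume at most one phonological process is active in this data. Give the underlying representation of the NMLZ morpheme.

The NMLZ morpheme has two allomorphs, [-gɔ] and [-kɔ].
By contrast the DAT suffix keeps its initial [k] throughout — that segment must be underlying.
The NMLZ suffix is therefore /-gɔ/ underlyingly, with post-vocalic devoicing: voiced stops become voiceless after a vowel.

/-gɔ/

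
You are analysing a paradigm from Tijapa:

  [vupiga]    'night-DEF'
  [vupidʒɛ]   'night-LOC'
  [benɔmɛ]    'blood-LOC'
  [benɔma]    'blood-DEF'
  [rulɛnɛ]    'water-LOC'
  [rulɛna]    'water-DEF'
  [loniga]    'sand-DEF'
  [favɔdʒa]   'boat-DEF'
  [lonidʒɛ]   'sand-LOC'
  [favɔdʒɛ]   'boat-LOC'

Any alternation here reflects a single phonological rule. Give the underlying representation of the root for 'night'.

'night' shows [g] ~ [dʒ] at the end of the stem ([vupiga] vs [vupidʒɛ]).
But 'boat' keeps [dʒ] in both environments ([favɔdʒa], [favɔdʒɛ]), so there is no rule changing /dʒ/ to [g] before the DEF suffix.
Therefore /g/ is basic and [dʒ] is derived by palatalization before a front vowel (/g/ becomes palato-alveolar [dʒ] before a front vowel).

/vupig/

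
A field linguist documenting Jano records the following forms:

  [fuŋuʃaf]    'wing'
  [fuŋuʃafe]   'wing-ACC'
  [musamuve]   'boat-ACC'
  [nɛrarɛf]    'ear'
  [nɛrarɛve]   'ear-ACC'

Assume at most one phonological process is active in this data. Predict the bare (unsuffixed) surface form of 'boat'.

In [nɛrarɛf] and [nɛrarɛve] the final segment of 'ear' alternates: [f] ~ [v].
But 'wing' keeps [f] in both environments ([fuŋuʃaf], [fuŋuʃafe]), so there is no rule changing /f/ to [v] before the ACC suffix.
So /v/ is underlying, and a rule of word-final obstruent devoicing — voiced obstruents become voiceless word-finally — gives [f].
From [musamuve] the stem 'boat' is /musamuv/; word-finally this yields [musamuf].

[musamuf]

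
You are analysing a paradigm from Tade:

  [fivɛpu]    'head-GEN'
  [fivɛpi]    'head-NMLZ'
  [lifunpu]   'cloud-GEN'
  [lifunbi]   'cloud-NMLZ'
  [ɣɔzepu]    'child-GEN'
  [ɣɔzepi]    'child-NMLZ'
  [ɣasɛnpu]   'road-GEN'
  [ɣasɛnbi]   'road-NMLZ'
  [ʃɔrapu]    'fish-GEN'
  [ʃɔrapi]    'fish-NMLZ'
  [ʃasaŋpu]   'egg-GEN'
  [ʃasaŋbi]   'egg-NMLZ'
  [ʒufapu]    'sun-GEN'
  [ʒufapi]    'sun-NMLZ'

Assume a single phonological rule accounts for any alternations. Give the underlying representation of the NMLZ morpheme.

The NMLZ morpheme has two allomorphs, [-bi] and [-pi].
By contrast the GEN suffix keeps its initial [p] throughout — that segment must be underlying.
The NMLZ suffix is therefore /-bi/ underlyingly, with post-vocalic devoicing: voiced stops become voiceless after a vowel.

/-bi/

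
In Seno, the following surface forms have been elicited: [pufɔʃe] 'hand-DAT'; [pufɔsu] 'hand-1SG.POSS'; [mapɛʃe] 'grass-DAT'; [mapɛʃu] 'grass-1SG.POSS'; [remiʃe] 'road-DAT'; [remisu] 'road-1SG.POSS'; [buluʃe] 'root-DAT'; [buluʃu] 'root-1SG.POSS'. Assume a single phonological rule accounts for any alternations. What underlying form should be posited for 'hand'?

'hand' shows [ʃ] ~ [s] at the end of the stem ([pufɔʃe] vs [pufɔsu]).
If /ʃ/ were underlying and a rule turned it into [s] before the 1SG.POSS suffix, 'grass' would also alternate; but it has [ʃ] in both [mapɛʃe] and [mapɛʃu].
So /s/ is underlying, and a rule of palatalization before a front vowel — /s/ becomes palato-alveolar [ʃ] before a front vowel — gives [ʃ].

/pufɔs/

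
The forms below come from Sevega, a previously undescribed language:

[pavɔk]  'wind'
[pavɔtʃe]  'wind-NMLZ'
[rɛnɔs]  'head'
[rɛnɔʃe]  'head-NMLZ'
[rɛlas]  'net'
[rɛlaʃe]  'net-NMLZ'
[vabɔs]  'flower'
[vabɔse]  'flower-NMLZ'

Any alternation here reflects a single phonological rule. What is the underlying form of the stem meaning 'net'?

/rɛlaʃ/

'net' shows [s] ~ [ʃ] at the end of the stem ([rɛlas] vs [rɛlaʃe]).
If /s/ were underlying and a rule turned it into [ʃ] before the NMLZ suffix, 'flower' would also alternate; but it has [s] in both [vabɔs] and [vabɔse].
The underlying segment must be /ʃ/; palato-alveolar /tʃ/ and /ʃ/ become [k] and [s] when no front vowel follows, yielding [s] there.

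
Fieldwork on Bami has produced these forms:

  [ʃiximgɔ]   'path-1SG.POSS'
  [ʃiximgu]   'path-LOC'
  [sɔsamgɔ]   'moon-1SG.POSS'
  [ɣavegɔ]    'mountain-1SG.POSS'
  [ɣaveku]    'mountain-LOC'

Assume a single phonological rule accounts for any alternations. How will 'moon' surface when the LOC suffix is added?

[sɔsamgu]

The LOC suffix surfaces as [-gu] and [-ku], depending on the final segment of the stem.
The 1SG.POSS suffix, which begins with [g], is invariant after every stem; so [g] is not altered by any rule here.
The LOC suffix is therefore /-ku/ underlyingly, with post-nasal voicing: voiceless stops become voiced after a nasal.
After 'moon', which ends in a nasal, the suffix surfaces as [-gu], giving [sɔsamgu].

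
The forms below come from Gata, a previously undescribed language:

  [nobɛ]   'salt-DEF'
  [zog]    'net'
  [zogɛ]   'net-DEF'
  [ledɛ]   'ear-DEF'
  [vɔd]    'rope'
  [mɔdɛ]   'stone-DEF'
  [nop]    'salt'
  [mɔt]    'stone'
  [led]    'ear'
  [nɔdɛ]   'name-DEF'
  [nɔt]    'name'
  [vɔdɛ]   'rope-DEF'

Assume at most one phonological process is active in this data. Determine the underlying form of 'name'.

/nɔt/

The stem for 'name' ends in [t] in [nɔt] but [d] in [nɔdɛ].
The stem 'ear' ([led], [ledɛ]) shows [d] unchanged in both environments, so [d] cannot be basic with [t] derived in isolation.
The alternation reflects intervocalic voicing: voiceless stops become voiced between vowels. /t/ is underlying.
Hence 'name' is /nɔt/ underlyingly.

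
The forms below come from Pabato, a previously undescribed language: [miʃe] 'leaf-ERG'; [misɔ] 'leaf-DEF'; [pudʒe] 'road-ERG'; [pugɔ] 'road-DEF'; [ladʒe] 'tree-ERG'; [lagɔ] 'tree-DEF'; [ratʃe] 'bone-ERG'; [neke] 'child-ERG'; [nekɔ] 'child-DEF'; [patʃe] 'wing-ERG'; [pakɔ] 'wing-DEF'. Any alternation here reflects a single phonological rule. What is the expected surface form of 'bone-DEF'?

[rakɔ]

In [patʃe] and [pakɔ] the final segment of 'wing' alternates: [tʃ] ~ [k].
But 'child' keeps [k] in both environments ([neke], [nekɔ]), so there is no rule changing /k/ to [tʃ] before the ERG suffix.
Therefore /tʃ/ is basic and [k] is derived by depalatalization (palato-alveolar /tʃ/, /dʒ/ and /ʃ/ become [k], [g] and [s] when no front vowel follows).
The one attested form of 'bone', [ratʃe], shows underlying /ratʃ/. Applying the same rule when no front vowel follows gives [rakɔ].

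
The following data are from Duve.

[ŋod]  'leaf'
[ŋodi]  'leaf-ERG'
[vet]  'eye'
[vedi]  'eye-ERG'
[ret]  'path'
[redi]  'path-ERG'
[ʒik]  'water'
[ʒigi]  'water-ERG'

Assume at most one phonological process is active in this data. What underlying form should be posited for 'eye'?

/vet/

The root 'eye' surfaces as [vet] and [vedi], with a stem-final [t] ~ [d] alternation.
Compare 'leaf', with invariant [d] in [ŋod] and [ŋodi]: an analysis with underlying /d/ and a rule producing [t] in isolation would wrongly predict alternation here too.
So /t/ is underlying, and a rule of intervocalic voicing — voiceless stops become voiced between vowels — gives [d].
So 'eye' = /vet/.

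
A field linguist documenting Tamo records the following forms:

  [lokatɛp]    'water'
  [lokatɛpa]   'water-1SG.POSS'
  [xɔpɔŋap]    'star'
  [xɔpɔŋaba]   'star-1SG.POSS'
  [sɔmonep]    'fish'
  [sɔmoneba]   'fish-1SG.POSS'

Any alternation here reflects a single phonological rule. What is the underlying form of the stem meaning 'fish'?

/sɔmoneb/

The root 'fish' surfaces as [sɔmonep] and [sɔmoneba], with a stem-final [p] ~ [b] alternation.
Compare 'water', with invariant [p] in [lokatɛp] and [lokatɛpa]: an analysis with underlying /p/ and a rule producing [b] before the 1SG.POSS suffix would wrongly predict alternation here too.
The underlying segment must be /b/; voiced obstruents become voiceless word-finally, yielding [p] there.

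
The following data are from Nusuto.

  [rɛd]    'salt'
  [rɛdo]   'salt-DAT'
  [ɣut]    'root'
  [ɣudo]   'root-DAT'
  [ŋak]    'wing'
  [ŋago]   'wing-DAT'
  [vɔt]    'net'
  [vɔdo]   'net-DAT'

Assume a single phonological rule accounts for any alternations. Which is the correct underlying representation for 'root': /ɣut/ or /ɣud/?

In [ɣut] and [ɣudo] the final segment of 'root' alternates: [t] ~ [d].
Compare 'salt', with invariant [d] in [rɛd] and [rɛdo]: an analysis with underlying /d/ and a rule producing [t] in isolation would wrongly predict alternation here too.
The alternation reflects intervocalic voicing: voiceless stops become voiced between vowels. /t/ is underlying.

/ɣut/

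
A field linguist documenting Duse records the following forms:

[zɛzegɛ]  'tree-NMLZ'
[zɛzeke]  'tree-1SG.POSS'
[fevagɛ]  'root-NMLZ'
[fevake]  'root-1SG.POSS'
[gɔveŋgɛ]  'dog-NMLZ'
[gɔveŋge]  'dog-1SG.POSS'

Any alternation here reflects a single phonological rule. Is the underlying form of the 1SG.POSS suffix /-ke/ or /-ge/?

The 1SG.POSS suffix surfaces as [-ge] and [-ke], depending on the final segment of the stem.
By contrast the NMLZ suffix keeps its initial [g] throughout — that segment must be underlying.
The 1SG.POSS suffix is therefore /-ke/ underlyingly, with post-nasal voicing: voiceless stops become voiced after a nasal.

/-ke/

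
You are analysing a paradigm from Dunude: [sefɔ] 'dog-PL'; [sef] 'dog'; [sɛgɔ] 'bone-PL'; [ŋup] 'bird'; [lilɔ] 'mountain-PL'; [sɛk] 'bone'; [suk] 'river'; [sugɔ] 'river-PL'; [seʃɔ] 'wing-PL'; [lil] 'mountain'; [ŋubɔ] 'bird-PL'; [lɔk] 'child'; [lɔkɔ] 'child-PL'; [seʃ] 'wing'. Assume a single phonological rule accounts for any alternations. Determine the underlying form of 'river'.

The root 'river' surfaces as [suk] and [sugɔ], with a stem-final [k] ~ [g] alternation.
Compare 'child', with invariant [k] in [lɔk] and [lɔkɔ]: an analysis with underlying /k/ and a rule producing [g] before the PL suffix would wrongly predict alternation here too.
So /g/ is underlying, and a rule of word-final obstruent devoicing — voiced obstruents become voiceless word-finally — gives [k].

/sug/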